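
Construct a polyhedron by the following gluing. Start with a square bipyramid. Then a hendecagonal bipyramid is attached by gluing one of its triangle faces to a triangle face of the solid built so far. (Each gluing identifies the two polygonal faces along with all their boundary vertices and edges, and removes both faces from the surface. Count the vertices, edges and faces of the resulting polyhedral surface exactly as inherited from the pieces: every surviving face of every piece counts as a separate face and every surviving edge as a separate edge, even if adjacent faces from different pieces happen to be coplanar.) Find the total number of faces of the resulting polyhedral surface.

A square bipyramid: V=6, E=12, F=8.
Attach a hendecagonal bipyramid (V=13, E=33, F=22) along a 3-gon: merge 3 vertices and 3 edges, delete both glued faces → V=16, E=42, F=28.
Check: V − E + F = 16 − 42 + 28 = 2.

28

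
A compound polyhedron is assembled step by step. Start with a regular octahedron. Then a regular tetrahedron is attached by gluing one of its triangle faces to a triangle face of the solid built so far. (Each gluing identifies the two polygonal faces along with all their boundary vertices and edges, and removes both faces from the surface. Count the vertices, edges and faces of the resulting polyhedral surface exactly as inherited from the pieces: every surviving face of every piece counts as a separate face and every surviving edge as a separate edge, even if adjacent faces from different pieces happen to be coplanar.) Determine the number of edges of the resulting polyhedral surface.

15

A regular octahedron: V=6, E=12, F=8.
Attach a regular tetrahedron (V=4, E=6, F=4) along a 3-gon: merge 3 vertices and 3 edges, delete both glued faces → V=7, E=15, F=10.
Check: V − E + F = 7 − 15 + 10 = 2.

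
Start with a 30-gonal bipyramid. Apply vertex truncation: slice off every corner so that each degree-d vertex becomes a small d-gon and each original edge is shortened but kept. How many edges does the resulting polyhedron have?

The base solid has V = 32, E = 90, F = 60.
Truncation replaces each original edge-end by a new vertex, so V′ = 2E = 180.
Each original edge survives, and each old vertex of degree d contributes d new edges; summing degrees gives Σd = 2E, so E′ = E + 2E = 3E = 270.
Each original face survives and each original vertex becomes one new face: F′ = F + V = 92.

270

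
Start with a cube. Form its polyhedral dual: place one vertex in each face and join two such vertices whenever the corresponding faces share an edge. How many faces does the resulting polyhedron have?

8

The base solid has V = 8, E = 12, F = 6.
The dual swaps V and F and preserves E: V′ = F = 6, E′ = E = 12, F′ = V = 8.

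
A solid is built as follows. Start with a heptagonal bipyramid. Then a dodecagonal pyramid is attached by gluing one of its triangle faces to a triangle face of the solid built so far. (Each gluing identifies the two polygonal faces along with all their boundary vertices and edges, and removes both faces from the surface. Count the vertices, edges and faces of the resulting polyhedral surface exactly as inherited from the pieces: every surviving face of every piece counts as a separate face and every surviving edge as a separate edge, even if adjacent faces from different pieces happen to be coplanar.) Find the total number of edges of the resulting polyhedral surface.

42

A heptagonal bipyramid: V=9, E=21, F=14.
Attach a dodecagonal pyramid (V=13, E=24, F=13) along a 3-gon: merge 3 vertices and 3 edges, delete both glued faces → V=19, E=42, F=25.
Check: V − E + F = 19 − 42 + 25 = 2.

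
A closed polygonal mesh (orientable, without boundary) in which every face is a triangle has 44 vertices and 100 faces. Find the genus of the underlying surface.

Every face is a triangle, so 2E = 3·100 = 300, giving E = 150.
χ = V − E + F = 44 − 150 + 100 = -6.
For a closed orientable surface χ = 2 − 2g, so g = (2 − (-6))/2 = 4.

4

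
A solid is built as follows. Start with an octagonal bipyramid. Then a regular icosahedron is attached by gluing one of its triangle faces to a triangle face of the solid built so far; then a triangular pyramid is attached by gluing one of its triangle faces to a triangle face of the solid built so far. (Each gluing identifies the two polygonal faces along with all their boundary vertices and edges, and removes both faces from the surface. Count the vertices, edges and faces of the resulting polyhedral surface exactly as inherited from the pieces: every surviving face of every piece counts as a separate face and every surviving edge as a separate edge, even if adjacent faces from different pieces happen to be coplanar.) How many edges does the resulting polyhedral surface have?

54

An octagonal bipyramid: V=10, E=24, F=16.
Attach a regular icosahedron (V=12, E=30, F=20) along a 3-gon: merge 3 vertices and 3 edges, delete both glued faces → V=19, E=51, F=34.
Attach a triangular pyramid (V=4, E=6, F=4) along a 3-gon: merge 3 vertices and 3 edges, delete both glued faces → V=20, E=54, F=36.
Check: V − E + F = 20 − 54 + 36 = 2.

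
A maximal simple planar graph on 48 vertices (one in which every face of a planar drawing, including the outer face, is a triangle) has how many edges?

In a plane triangulation 3F = 2E and V − E + F = 2, so E = 3V − 6 = 3·48 − 6 = 138.

138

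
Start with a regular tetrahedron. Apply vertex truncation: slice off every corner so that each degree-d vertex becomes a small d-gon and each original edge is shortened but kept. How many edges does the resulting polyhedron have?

18

The base solid has V = 4, E = 6, F = 4.
Truncation replaces each original edge-end by a new vertex, so V′ = 2E = 12.
Each original edge survives, and each old vertex of degree d contributes d new edges; summing degrees gives Σd = 2E, so E′ = E + 2E = 3E = 18.
Each original face survives and each original vertex becomes one new face: F′ = F + V = 8.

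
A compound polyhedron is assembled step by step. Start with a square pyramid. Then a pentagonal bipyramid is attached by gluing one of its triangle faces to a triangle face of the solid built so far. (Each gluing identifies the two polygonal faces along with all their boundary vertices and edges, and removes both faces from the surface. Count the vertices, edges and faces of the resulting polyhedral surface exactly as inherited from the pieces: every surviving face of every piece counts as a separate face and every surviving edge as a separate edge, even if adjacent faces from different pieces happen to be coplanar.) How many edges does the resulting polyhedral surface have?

20

A square pyramid: V=5, E=8, F=5.
Attach a pentagonal bipyramid (V=7, E=15, F=10) along a 3-gon: merge 3 vertices and 3 edges, delete both glued faces → V=9, E=20, F=13.
Check: V − E + F = 9 − 20 + 13 = 2.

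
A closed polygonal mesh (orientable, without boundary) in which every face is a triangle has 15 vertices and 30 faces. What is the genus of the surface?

1

Every face is a triangle, so 2E = 3·30 = 90, giving E = 45.
χ = V − E + F = 15 − 45 + 30 = 0.
For a closed orientable surface χ = 2 − 2g, so g = (2 − (0))/2 = 1.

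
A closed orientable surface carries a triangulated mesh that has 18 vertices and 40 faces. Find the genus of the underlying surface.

Every face is a triangle, so 2E = 3·40 = 120, giving E = 60.
χ = V − E + F = 18 − 60 + 40 = -2.
For a closed orientable surface χ = 2 − 2g, so g = (2 − (-2))/2 = 2.

2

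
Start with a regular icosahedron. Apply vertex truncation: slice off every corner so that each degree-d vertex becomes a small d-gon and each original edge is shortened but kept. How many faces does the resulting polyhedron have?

32

The base solid has V = 12, E = 30, F = 20.
Truncation replaces each original edge-end by a new vertex, so V′ = 2E = 60.
Each original edge survives, and each old vertex of degree d contributes d new edges; summing degrees gives Σd = 2E, so E′ = E + 2E = 3E = 90.
Each original face survives and each original vertex becomes one new face: F′ = F + V = 32.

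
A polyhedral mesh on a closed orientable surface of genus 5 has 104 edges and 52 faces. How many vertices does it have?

44

For a closed orientable surface of genus 5, χ = 2 − 2·5 = -8.
V = -8 + E − F = -8 + 104 − 52 = 44.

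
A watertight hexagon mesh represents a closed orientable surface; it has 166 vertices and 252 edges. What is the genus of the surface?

Every face is a hexagon and each edge borders two faces, so 6F = 2·252, giving F = 84.
χ = V − E + F = 166 − 252 + 84 = -2.
For a closed orientable surface χ = 2 − 2g, so g = (2 − (-2))/2 = 2.

2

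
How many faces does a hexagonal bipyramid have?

A bipyramid over an n-gon has 2n triangular faces and n + 2 vertices: V = 6 + 2 = 8, E = 3·6 = 18, F = 2·6 = 12.
Check: V − E + F = 8 − 18 + 12 = 2.

12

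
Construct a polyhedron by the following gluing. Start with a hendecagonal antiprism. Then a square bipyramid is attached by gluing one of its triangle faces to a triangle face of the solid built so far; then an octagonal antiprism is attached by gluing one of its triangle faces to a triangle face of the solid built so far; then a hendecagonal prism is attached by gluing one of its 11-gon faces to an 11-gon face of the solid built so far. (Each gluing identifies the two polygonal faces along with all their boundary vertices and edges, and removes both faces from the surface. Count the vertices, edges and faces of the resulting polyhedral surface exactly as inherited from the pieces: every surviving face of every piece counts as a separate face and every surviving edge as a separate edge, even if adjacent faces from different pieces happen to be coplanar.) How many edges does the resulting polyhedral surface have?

A hendecagonal antiprism: V=22, E=44, F=24.
Attach a square bipyramid (V=6, E=12, F=8) along a 3-gon: merge 3 vertices and 3 edges, delete both glued faces → V=25, E=53, F=30.
Attach an octagonal antiprism (V=16, E=32, F=18) along a 3-gon: merge 3 vertices and 3 edges, delete both glued faces → V=38, E=82, F=46.
Attach a hendecagonal prism (V=22, E=33, F=13) along an 11-gon: merge 11 vertices and 11 edges, delete both glued faces → V=49, E=104, F=57.
Check: V − E + F = 49 − 104 + 57 = 2.

104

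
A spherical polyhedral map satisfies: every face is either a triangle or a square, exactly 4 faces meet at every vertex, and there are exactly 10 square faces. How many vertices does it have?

16

Let x be the number of triangles; then F = 10 + x.
Edge–face incidences: 2E = 4·10 + 3·x = 40 + 3x.
Every vertex has degree 4, so 4V = 2E.
Euler: V − E + F = 2 ⇒ (2E)/4 − E + (10 + x) = 2.
Multiply by 8: 2·(2E) − 4·(2E) + 8·(10 + x) = 16, i.e. 80 + 8x − 2·(40 + 3x) = 16.
Collecting terms: 2x = 16, so x = 8.
Then 2E = 40 + 3·8 = 64, so E = 32, V = 2E/4 = 16, F = 10 + 8 = 18.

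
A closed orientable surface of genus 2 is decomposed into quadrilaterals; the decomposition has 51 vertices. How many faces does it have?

53

χ = 2 − 2·2 = -2, and every face is a square so 4F = 2E.
V − E + F = -2 with E = 4F/2 gives 51 − (4/2 − 1)·F = -2, so F = 53 and E = 106.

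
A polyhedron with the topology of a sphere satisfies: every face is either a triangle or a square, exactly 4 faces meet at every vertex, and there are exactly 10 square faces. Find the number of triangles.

8

Let x be the number of triangles; then F = 10 + x.
Edge–face incidences: 2E = 4·10 + 3·x = 40 + 3x.
Every vertex has degree 4, so 4V = 2E.
Euler: V − E + F = 2 ⇒ (2E)/4 − E + (10 + x) = 2.
Multiply by 8: 2·(2E) − 4·(2E) + 8·(10 + x) = 16, i.e. 80 + 8x − 2·(40 + 3x) = 16.
Collecting terms: 2x = 16, so x = 8.
Then 2E = 40 + 3·8 = 64, so E = 32, V = 2E/4 = 16, F = 10 + 8 = 18.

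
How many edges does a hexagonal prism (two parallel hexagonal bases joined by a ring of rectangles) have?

A prism on an n-gon has two n-gon bases and n rectangular sides: V = 2·6 = 12, E = 3·6 = 18, F = 6 + 2 = 8.

18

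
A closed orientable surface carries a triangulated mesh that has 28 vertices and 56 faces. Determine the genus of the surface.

Every face is a triangle, so 2E = 3·56 = 168, giving E = 84.
χ = V − E + F = 28 − 84 + 56 = 0.
For a closed orientable surface χ = 2 − 2g, so g = (2 − (0))/2 = 1.

1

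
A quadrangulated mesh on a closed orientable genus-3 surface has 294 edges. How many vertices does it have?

143

χ = 2 − 2·3 = -4, and every face is a square so 4F = 2E.
F = 2E/4 = 147. Then V = -4 + E − F = -4 + 294 − 147 = 143.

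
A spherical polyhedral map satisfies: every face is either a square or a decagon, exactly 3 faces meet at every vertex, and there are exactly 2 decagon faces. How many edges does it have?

30

Let x be the number of squares; then F = 2 + x.
Edge–face incidences: 2E = 10·2 + 4·x = 20 + 4x.
Every vertex has degree 3, so 3V = 2E.
Euler: V − E + F = 2 ⇒ (2E)/3 − E + (2 + x) = 2.
Multiply by 6: 2·(2E) − 3·(2E) + 6·(2 + x) = 12, i.e. 12 + 6x − (20 + 4x) = 12.
Collecting terms: 2x − 8 = 12, so 2x = 20, so x = 10.
Then 2E = 20 + 4·10 = 60, so E = 30, V = 2E/3 = 20, F = 2 + 10 = 12.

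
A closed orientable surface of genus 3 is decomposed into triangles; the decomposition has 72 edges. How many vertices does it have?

20

χ = 2 − 2·3 = -4, and every face is a triangle so 3F = 2E.
F = 2E/3 = 48. Then V = -4 + E − F = -4 + 72 − 48 = 20.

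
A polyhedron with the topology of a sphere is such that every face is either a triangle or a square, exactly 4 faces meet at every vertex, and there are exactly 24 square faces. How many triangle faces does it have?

8

Let x be the number of triangles; then F = 24 + x.
Edge–face incidences: 2E = 4·24 + 3·x = 96 + 3x.
Every vertex has degree 4, so 4V = 2E.
Euler: V − E + F = 2 ⇒ (2E)/4 − E + (24 + x) = 2.
Multiply by 8: 2·(2E) − 4·(2E) + 8·(24 + x) = 16, i.e. 192 + 8x − 2·(96 + 3x) = 16.
Collecting terms: 2x = 16, so x = 8.
Then 2E = 96 + 3·8 = 120, so E = 60, V = 2E/4 = 30, F = 24 + 8 = 32.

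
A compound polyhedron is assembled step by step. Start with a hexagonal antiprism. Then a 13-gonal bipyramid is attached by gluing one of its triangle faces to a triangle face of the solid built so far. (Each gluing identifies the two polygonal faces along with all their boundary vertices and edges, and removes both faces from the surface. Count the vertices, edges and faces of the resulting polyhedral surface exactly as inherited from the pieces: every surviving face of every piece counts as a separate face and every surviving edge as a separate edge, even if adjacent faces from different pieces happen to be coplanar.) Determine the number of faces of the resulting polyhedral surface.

38

A hexagonal antiprism: V=12, E=24, F=14.
Attach a 13-gonal bipyramid (V=15, E=39, F=26) along a 3-gon: merge 3 vertices and 3 edges, delete both glued faces → V=24, E=60, F=38.
Check: V − E + F = 24 − 60 + 38 = 2.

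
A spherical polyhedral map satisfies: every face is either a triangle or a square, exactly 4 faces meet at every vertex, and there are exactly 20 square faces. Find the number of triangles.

8

Let x be the number of triangles; then F = 20 + x.
Edge–face incidences: 2E = 4·20 + 3·x = 80 + 3x.
Every vertex has degree 4, so 4V = 2E.
Euler: V − E + F = 2 ⇒ (2E)/4 − E + (20 + x) = 2.
Multiply by 8: 2·(2E) − 4·(2E) + 8·(20 + x) = 16, i.e. 160 + 8x − 2·(80 + 3x) = 16.
Collecting terms: 2x = 16, so x = 8.
Then 2E = 80 + 3·8 = 104, so E = 52, V = 2E/4 = 26, F = 20 + 8 = 28.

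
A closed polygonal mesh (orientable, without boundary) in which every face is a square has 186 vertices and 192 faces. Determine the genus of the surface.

Every face is a square, so 2E = 4·192 = 768, giving E = 384.
χ = V − E + F = 186 − 384 + 192 = -6.
For a closed orientable surface χ = 2 − 2g, so g = (2 − (-6))/2 = 4.

4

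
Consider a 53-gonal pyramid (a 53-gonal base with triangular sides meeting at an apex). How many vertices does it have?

A pyramid on an n-gon base has one n-gon and n triangles: V = 53 + 1 = 54, E = 2·53 = 106, F = 53 + 1 = 54.

54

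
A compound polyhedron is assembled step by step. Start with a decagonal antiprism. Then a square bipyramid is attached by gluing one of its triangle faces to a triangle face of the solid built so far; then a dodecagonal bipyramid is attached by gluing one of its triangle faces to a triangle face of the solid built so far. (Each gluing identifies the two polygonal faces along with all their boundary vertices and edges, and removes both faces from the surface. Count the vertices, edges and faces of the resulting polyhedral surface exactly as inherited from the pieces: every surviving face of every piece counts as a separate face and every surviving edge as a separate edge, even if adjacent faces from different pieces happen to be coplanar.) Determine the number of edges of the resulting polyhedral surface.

82

A decagonal antiprism: V=20, E=40, F=22.
Attach a square bipyramid (V=6, E=12, F=8) along a 3-gon: merge 3 vertices and 3 edges, delete both glued faces → V=23, E=49, F=28.
Attach a dodecagonal bipyramid (V=14, E=36, F=24) along a 3-gon: merge 3 vertices and 3 edges, delete both glued faces → V=34, E=82, F=50.
Check: V − E + F = 34 − 82 + 50 = 2.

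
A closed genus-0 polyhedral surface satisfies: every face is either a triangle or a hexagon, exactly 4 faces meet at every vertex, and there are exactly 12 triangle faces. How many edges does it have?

24

Let x be the number of hexagons; then F = 12 + x.
Edge–face incidences: 2E = 3·12 + 6·x = 36 + 6x.
Every vertex has degree 4, so 4V = 2E.
Euler: V − E + F = 2 ⇒ (2E)/4 − E + (12 + x) = 2.
Multiply by 8: 2·(2E) − 4·(2E) + 8·(12 + x) = 16, i.e. 96 + 8x − 2·(36 + 6x) = 16.
Collecting terms: −4x + 24 = 16, so −4x = −8, so x = 2.
Then 2E = 36 + 6·2 = 48, so E = 24, V = 2E/4 = 12, F = 12 + 2 = 14.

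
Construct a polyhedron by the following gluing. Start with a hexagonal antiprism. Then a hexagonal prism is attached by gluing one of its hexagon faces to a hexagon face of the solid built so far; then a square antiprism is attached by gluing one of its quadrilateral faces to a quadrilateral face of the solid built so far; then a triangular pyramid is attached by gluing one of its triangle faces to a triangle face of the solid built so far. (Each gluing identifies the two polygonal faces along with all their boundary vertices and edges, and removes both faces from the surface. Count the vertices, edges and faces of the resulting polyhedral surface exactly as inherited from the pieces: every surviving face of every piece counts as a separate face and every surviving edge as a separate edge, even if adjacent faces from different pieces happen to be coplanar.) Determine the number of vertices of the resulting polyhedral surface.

A hexagonal antiprism: V=12, E=24, F=14.
Attach a hexagonal prism (V=12, E=18, F=8) along a 6-gon: merge 6 vertices and 6 edges, delete both glued faces → V=18, E=36, F=20.
Attach a square antiprism (V=8, E=16, F=10) along a 4-gon: merge 4 vertices and 4 edges, delete both glued faces → V=22, E=48, F=28.
Attach a triangular pyramid (V=4, E=6, F=4) along a 3-gon: merge 3 vertices and 3 edges, delete both glued faces → V=23, E=51, F=30.
Check: V − E + F = 23 − 51 + 30 = 2.

23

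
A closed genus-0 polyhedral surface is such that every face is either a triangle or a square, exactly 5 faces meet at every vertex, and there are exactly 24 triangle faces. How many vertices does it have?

16

Let x be the number of squares; then F = 24 + x.
Edge–face incidences: 2E = 3·24 + 4·x = 72 + 4x.
Every vertex has degree 5, so 5V = 2E.
Euler: V − E + F = 2 ⇒ (2E)/5 − E + (24 + x) = 2.
Multiply by 10: 2·(2E) − 5·(2E) + 10·(24 + x) = 20, i.e. 240 + 10x − 3·(72 + 4x) = 20.
Collecting terms: −2x + 24 = 20, so −2x = −4, so x = 2.
Then 2E = 72 + 4·2 = 80, so E = 40, V = 2E/5 = 16, F = 24 + 2 = 26.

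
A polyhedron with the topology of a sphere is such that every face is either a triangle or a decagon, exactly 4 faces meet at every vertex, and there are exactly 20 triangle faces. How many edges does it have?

Let x be the number of decagons; then F = 20 + x.
Edge–face incidences: 2E = 3·20 + 10·x = 60 + 10x.
Every vertex has degree 4, so 4V = 2E.
Euler: V − E + F = 2 ⇒ (2E)/4 − E + (20 + x) = 2.
Multiply by 8: 2·(2E) − 4·(2E) + 8·(20 + x) = 16, i.e. 160 + 8x − 2·(60 + 10x) = 16.
Collecting terms: −12x + 40 = 16, so −12x = −24, so x = 2.
Then 2E = 60 + 10·2 = 80, so E = 40, V = 2E/4 = 20, F = 20 + 2 = 22.

40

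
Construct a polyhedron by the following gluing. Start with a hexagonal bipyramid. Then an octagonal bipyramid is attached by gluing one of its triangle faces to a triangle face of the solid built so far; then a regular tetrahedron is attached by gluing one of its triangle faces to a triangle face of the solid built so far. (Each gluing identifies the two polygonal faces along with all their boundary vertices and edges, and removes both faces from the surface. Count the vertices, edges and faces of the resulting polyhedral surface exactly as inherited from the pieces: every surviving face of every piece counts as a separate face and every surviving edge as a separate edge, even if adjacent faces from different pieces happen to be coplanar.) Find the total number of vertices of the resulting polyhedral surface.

16

A hexagonal bipyramid: V=8, E=18, F=12.
Attach an octagonal bipyramid (V=10, E=24, F=16) along a 3-gon: merge 3 vertices and 3 edges, delete both glued faces → V=15, E=39, F=26.
Attach a regular tetrahedron (V=4, E=6, F=4) along a 3-gon: merge 3 vertices and 3 edges, delete both glued faces → V=16, E=42, F=28.
Check: V − E + F = 16 − 42 + 28 = 2.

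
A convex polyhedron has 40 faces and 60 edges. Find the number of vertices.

22

Here V − E + F = 2.
V = 2 + E − F = 2 + 60 − 40 = 22.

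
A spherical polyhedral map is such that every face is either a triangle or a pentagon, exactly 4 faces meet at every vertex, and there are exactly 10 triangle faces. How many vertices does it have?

Let x be the number of pentagons; then F = 10 + x.
Edge–face incidences: 2E = 3·10 + 5·x = 30 + 5x.
Every vertex has degree 4, so 4V = 2E.
Euler: V − E + F = 2 ⇒ (2E)/4 − E + (10 + x) = 2.
Multiply by 8: 2·(2E) − 4·(2E) + 8·(10 + x) = 16, i.e. 80 + 8x − 2·(30 + 5x) = 16.
Collecting terms: −2x + 20 = 16, so −2x = −4, so x = 2.
Then 2E = 30 + 5·2 = 40, so E = 20, V = 2E/4 = 10, F = 10 + 2 = 12.

10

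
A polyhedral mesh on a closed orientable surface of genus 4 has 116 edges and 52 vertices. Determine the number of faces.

For a closed orientable surface of genus 4, χ = 2 − 2·4 = -6.
F = -6 − V + E = -6 − 52 + 116 = 58.

58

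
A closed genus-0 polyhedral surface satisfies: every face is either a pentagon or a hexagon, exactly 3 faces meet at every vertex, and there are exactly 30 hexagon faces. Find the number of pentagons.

12

Let x be the number of pentagons; then F = 30 + x.
Edge–face incidences: 2E = 6·30 + 5·x = 180 + 5x.
Every vertex has degree 3, so 3V = 2E.
Euler: V − E + F = 2 ⇒ (2E)/3 − E + (30 + x) = 2.
Multiply by 6: 2·(2E) − 3·(2E) + 6·(30 + x) = 12, i.e. 180 + 6x − (180 + 5x) = 12.
Collecting terms: x = 12.
Then 2E = 180 + 5·12 = 240, so E = 120, V = 2E/3 = 80, F = 30 + 12 = 42.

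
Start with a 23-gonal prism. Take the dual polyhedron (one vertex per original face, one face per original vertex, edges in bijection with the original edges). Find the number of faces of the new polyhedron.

The base solid has V = 46, E = 69, F = 25.
The dual swaps V and F and preserves E: V′ = F = 25, E′ = E = 69, F′ = V = 46.

46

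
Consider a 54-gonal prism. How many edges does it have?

A prism on an n-gon has two n-gon bases and n rectangular sides: V = 2·54 = 108, E = 3·54 = 162, F = 54 + 2 = 56.

162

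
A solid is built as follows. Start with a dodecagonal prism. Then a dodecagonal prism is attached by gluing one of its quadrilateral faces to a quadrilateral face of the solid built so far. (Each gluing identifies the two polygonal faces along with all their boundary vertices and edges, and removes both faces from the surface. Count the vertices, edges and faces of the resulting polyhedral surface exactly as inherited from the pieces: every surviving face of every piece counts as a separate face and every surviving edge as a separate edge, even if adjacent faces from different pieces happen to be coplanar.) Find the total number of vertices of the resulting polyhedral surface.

44

A dodecagonal prism: V=24, E=36, F=14.
Attach a dodecagonal prism (V=24, E=36, F=14) along a 4-gon: merge 4 vertices and 4 edges, delete both glued faces → V=44, E=68, F=26.
Check: V − E + F = 44 − 68 + 26 = 2.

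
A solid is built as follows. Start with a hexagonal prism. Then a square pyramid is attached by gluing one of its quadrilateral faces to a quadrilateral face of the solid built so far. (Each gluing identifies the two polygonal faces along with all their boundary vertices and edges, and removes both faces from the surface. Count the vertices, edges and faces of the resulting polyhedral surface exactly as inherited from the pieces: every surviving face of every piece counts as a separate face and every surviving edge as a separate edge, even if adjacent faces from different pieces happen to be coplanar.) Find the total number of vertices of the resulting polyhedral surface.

13

A hexagonal prism: V=12, E=18, F=8.
Attach a square pyramid (V=5, E=8, F=5) along a 4-gon: merge 4 vertices and 4 edges, delete both glued faces → V=13, E=22, F=11.
Check: V − E + F = 13 − 22 + 11 = 2.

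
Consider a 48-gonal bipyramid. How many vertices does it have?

A bipyramid over an n-gon has 2n triangular faces and n + 2 vertices: V = 48 + 2 = 50, E = 3·48 = 144, F = 2·48 = 96.

50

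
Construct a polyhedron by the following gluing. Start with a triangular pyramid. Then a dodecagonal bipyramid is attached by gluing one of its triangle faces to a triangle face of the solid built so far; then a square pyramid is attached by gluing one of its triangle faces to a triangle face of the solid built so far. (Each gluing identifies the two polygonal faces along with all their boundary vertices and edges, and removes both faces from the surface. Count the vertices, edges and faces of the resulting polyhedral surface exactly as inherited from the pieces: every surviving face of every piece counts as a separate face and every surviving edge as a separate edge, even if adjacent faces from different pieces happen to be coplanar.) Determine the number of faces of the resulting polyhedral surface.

29

A triangular pyramid: V=4, E=6, F=4.
Attach a dodecagonal bipyramid (V=14, E=36, F=24) along a 3-gon: merge 3 vertices and 3 edges, delete both glued faces → V=15, E=39, F=26.
Attach a square pyramid (V=5, E=8, F=5) along a 3-gon: merge 3 vertices and 3 edges, delete both glued faces → V=17, E=44, F=29.
Check: V − E + F = 17 − 44 + 29 = 2.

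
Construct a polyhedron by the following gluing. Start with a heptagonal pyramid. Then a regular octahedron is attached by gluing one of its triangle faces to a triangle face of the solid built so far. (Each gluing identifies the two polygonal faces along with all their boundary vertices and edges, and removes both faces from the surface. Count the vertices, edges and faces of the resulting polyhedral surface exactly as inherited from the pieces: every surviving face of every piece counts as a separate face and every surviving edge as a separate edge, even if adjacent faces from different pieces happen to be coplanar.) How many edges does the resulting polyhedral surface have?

A heptagonal pyramid: V=8, E=14, F=8.
Attach a regular octahedron (V=6, E=12, F=8) along a 3-gon: merge 3 vertices and 3 edges, delete both glued faces → V=11, E=23, F=14.
Check: V − E + F = 11 − 23 + 14 = 2.

23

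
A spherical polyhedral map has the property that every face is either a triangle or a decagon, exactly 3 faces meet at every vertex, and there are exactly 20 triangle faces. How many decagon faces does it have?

Let x be the number of decagons; then F = 20 + x.
Edge–face incidences: 2E = 3·20 + 10·x = 60 + 10x.
Every vertex has degree 3, so 3V = 2E.
Euler: V − E + F = 2 ⇒ (2E)/3 − E + (20 + x) = 2.
Multiply by 6: 2·(2E) − 3·(2E) + 6·(20 + x) = 12, i.e. 120 + 6x − (60 + 10x) = 12.
Collecting terms: −4x + 60 = 12, so −4x = −48, so x = 12.
Then 2E = 60 + 10·12 = 180, so E = 90, V = 2E/3 = 60, F = 20 + 12 = 32.

12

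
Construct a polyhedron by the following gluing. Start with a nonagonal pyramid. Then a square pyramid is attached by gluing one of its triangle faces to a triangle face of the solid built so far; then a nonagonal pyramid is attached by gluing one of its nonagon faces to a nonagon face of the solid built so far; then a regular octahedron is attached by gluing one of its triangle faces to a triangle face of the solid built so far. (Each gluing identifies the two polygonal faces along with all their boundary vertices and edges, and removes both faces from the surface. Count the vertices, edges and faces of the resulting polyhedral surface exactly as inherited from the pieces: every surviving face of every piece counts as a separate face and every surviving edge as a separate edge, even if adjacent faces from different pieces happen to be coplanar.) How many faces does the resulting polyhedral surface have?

A nonagonal pyramid: V=10, E=18, F=10.
Attach a square pyramid (V=5, E=8, F=5) along a 3-gon: merge 3 vertices and 3 edges, delete both glued faces → V=12, E=23, F=13.
Attach a nonagonal pyramid (V=10, E=18, F=10) along a 9-gon: merge 9 vertices and 9 edges, delete both glued faces → V=13, E=32, F=21.
Attach a regular octahedron (V=6, E=12, F=8) along a 3-gon: merge 3 vertices and 3 edges, delete both glued faces → V=16, E=41, F=27.
Check: V − E + F = 16 − 41 + 27 = 2.

27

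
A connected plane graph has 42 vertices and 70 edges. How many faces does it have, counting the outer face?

30

Euler's formula for a connected plane graph: V − E + F = 2, so F = 2 − 42 + 70 = 30.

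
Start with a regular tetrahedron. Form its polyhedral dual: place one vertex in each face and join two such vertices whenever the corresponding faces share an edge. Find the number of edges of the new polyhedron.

6

The base solid has V = 4, E = 6, F = 4.
The dual swaps V and F and preserves E: V′ = F = 4, E′ = E = 6, F′ = V = 4.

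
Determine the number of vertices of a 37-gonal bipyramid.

39

A bipyramid over an n-gon has 2n triangular faces and n + 2 vertices: V = 37 + 2 = 39, E = 3·37 = 111, F = 2·37 = 74.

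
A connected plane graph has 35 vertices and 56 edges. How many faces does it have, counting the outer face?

Euler's formula for a connected plane graph: V − E + F = 2, so F = 2 − 35 + 56 = 23.

23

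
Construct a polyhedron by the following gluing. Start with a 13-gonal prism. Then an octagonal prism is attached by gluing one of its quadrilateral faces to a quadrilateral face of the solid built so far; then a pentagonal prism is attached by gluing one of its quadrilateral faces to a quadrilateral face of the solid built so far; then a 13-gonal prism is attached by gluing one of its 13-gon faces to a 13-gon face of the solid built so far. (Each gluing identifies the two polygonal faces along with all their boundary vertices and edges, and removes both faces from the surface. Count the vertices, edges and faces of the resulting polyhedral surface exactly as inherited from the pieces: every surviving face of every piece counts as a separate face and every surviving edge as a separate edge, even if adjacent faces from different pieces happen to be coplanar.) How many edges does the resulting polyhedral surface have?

96

A 13-gonal prism: V=26, E=39, F=15.
Attach an octagonal prism (V=16, E=24, F=10) along a 4-gon: merge 4 vertices and 4 edges, delete both glued faces → V=38, E=59, F=23.
Attach a pentagonal prism (V=10, E=15, F=7) along a 4-gon: merge 4 vertices and 4 edges, delete both glued faces → V=44, E=70, F=28.
Attach a 13-gonal prism (V=26, E=39, F=15) along a 13-gon: merge 13 vertices and 13 edges, delete both glued faces → V=57, E=96, F=41.
Check: V − E + F = 57 − 96 + 41 = 2.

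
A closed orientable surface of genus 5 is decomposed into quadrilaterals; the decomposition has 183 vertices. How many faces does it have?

χ = 2 − 2·5 = -8, and every face is a square so 4F = 2E.
V − E + F = -8 with E = 4F/2 gives 183 − (4/2 − 1)·F = -8, so F = 191 and E = 382.

191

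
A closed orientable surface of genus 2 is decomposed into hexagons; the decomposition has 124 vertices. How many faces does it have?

63

χ = 2 − 2·2 = -2, and every face is a hexagon so 6F = 2E.
V − E + F = -2 with E = 6F/2 gives 124 − (6/2 − 1)·F = -2, so F = 63 and E = 189.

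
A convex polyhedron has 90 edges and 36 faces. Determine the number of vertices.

Here V − E + F = 2.
V = 2 + E − F = 2 + 90 − 36 = 56.

56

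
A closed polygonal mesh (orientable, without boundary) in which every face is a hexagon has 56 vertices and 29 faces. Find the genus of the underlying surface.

2

Every face is a hexagon, so 2E = 6·29 = 174, giving E = 87.
χ = V − E + F = 56 − 87 + 29 = -2.
For a closed orientable surface χ = 2 − 2g, so g = (2 − (-2))/2 = 2.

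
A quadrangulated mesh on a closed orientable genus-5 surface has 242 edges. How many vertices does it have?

113

χ = 2 − 2·5 = -8, and every face is a square so 4F = 2E.
F = 2E/4 = 121. Then V = -8 + E − F = -8 + 242 − 121 = 113.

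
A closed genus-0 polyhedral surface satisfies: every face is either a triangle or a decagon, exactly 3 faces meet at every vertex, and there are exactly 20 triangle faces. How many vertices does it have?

Let x be the number of decagons; then F = 20 + x.
Edge–face incidences: 2E = 3·20 + 10·x = 60 + 10x.
Every vertex has degree 3, so 3V = 2E.
Euler: V − E + F = 2 ⇒ (2E)/3 − E + (20 + x) = 2.
Multiply by 6: 2·(2E) − 3·(2E) + 6·(20 + x) = 12, i.e. 120 + 6x − (60 + 10x) = 12.
Collecting terms: −4x + 60 = 12, so −4x = −48, so x = 12.
Then 2E = 60 + 10·12 = 180, so E = 90, V = 2E/3 = 60, F = 20 + 12 = 32.

60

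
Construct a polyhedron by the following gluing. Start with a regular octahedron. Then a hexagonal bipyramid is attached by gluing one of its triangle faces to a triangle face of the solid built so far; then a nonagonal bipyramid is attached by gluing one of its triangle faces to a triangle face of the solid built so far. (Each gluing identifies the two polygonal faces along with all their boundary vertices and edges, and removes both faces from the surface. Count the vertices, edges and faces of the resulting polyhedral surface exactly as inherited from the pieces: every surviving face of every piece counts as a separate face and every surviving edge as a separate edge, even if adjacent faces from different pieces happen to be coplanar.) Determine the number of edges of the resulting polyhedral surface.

51

A regular octahedron: V=6, E=12, F=8.
Attach a hexagonal bipyramid (V=8, E=18, F=12) along a 3-gon: merge 3 vertices and 3 edges, delete both glued faces → V=11, E=27, F=18.
Attach a nonagonal bipyramid (V=11, E=27, F=18) along a 3-gon: merge 3 vertices and 3 edges, delete both glued faces → V=19, E=51, F=34.
Check: V − E + F = 19 − 51 + 34 = 2.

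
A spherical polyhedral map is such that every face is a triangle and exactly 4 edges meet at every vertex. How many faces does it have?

Each face has 3 edges and each edge borders two faces, so 2E = 3F.
Each vertex has degree 4, so 4V = 2E and hence V = 3F/4.
Euler: V − E + F = 2 ⇒ (3F/4) − (3F/2) + F = 2.
Multiply by 8: (6 − 12 + 8)F = 16, i.e. 2F = 16.
So F = 8, E = 3·8/2 = 12, V = 3·8/4 = 6.

8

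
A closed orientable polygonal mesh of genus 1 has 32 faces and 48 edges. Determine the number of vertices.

For a closed orientable surface of genus 1, χ = 2 − 2·1 = 0.
V = 0 + E − F = 0 + 48 − 32 = 16.

16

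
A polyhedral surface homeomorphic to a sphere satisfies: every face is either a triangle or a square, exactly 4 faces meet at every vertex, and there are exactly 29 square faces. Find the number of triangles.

Let x be the number of triangles; then F = 29 + x.
Edge–face incidences: 2E = 4·29 + 3·x = 116 + 3x.
Every vertex has degree 4, so 4V = 2E.
Euler: V − E + F = 2 ⇒ (2E)/4 − E + (29 + x) = 2.
Multiply by 8: 2·(2E) − 4·(2E) + 8·(29 + x) = 16, i.e. 232 + 8x − 2·(116 + 3x) = 16.
Collecting terms: 2x = 16, so x = 8.
Then 2E = 116 + 3·8 = 140, so E = 70, V = 2E/4 = 35, F = 29 + 8 = 37.

8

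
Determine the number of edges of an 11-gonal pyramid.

22

A pyramid on an n-gon base has one n-gon and n triangles: V = 11 + 1 = 12, E = 2·11 = 22, F = 11 + 1 = 12.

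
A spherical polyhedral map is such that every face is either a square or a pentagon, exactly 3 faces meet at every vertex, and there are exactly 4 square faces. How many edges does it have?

Let x be the number of pentagons; then F = 4 + x.
Edge–face incidences: 2E = 4·4 + 5·x = 16 + 5x.
Every vertex has degree 3, so 3V = 2E.
Euler: V − E + F = 2 ⇒ (2E)/3 − E + (4 + x) = 2.
Multiply by 6: 2·(2E) − 3·(2E) + 6·(4 + x) = 12, i.e. 24 + 6x − (16 + 5x) = 12.
Collecting terms: x + 8 = 12, so x = 4.
Then 2E = 16 + 5·4 = 36, so E = 18, V = 2E/3 = 12, F = 4 + 4 = 8.

18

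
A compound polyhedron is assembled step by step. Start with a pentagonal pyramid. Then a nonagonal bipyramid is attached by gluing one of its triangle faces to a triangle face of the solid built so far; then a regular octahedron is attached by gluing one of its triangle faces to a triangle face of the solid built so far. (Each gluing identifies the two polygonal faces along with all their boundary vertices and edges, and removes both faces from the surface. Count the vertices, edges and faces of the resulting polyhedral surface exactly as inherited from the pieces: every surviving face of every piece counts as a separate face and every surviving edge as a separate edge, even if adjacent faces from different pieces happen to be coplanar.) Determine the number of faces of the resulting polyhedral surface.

A pentagonal pyramid: V=6, E=10, F=6.
Attach a nonagonal bipyramid (V=11, E=27, F=18) along a 3-gon: merge 3 vertices and 3 edges, delete both glued faces → V=14, E=34, F=22.
Attach a regular octahedron (V=6, E=12, F=8) along a 3-gon: merge 3 vertices and 3 edges, delete both glued faces → V=17, E=43, F=28.
Check: V − E + F = 17 − 43 + 28 = 2.

28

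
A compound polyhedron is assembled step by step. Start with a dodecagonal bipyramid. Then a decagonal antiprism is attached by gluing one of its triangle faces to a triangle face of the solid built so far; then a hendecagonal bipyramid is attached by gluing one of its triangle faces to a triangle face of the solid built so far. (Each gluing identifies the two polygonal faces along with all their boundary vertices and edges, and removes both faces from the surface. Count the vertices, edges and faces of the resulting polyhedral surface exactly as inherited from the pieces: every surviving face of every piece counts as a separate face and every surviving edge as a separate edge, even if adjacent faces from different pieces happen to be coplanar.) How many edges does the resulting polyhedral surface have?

103

A dodecagonal bipyramid: V=14, E=36, F=24.
Attach a decagonal antiprism (V=20, E=40, F=22) along a 3-gon: merge 3 vertices and 3 edges, delete both glued faces → V=31, E=73, F=44.
Attach a hendecagonal bipyramid (V=13, E=33, F=22) along a 3-gon: merge 3 vertices and 3 edges, delete both glued faces → V=41, E=103, F=64.
Check: V − E + F = 41 − 103 + 64 = 2.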